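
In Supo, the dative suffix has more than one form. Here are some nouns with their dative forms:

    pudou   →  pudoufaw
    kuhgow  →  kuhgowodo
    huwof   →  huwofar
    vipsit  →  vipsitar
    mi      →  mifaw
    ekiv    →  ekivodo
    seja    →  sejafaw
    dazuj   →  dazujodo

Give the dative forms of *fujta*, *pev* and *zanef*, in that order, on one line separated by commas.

fujtafaw, pevodo, zanefar

The alternation tracks the final sound of the stem — -ar when the stem ends in a voiceless consonant (*huwof*, *vipsit*); -odo when the stem ends in a voiced consonant (*kuhgow*, *ekiv*, *dazuj*); -faw when the stem ends in a vowel (*pudou*, *mi*, *seja*).
*fujta* — final sound /a/ (a vowel) → -faw → *fujtafaw*.
*pev*: final sound = /v/, a voiced consonant → -odo → *pevodo*.
Since the final sound of *zanef* is /f/ (a voiceless consonant), it takes -ar, giving *zanefar*.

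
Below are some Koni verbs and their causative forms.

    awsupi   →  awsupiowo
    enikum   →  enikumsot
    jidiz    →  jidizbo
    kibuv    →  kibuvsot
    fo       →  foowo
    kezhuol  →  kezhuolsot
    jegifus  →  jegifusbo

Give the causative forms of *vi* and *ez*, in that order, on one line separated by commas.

The alternation tracks the final sound of the stem — -bo when the stem ends in a sibilant (*jidiz*, *jegifus*); -sot when the stem ends in a non-sibilant consonant (*enikum*, *kibuv*, *kezhuol*); -owo when the stem ends in a vowel (*awsupi*, *fo*).
Since the final sound of *vi* is /i/ (a vowel), it takes -owo, giving *viowo*.
*ez*: final sound = /z/, a sibilant → -bo → *ezbo*.

viowo, ezbo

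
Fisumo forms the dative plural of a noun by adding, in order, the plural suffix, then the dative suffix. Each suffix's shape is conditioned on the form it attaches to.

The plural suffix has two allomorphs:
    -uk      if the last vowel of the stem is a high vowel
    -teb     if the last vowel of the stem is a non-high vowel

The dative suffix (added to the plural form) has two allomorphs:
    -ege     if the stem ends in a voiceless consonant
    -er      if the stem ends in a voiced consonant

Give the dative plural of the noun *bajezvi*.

bajezviukege

*bajezvi* — last vowel /i/ (a high vowel) → -uk → *bajezviuk*.
The plural form *bajezviuk*: final consonant = /k/, voiceless → -ege → *bajezviukege*.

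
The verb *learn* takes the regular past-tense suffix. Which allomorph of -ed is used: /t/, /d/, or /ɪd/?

The stem *learn* ends in a voiced sound other than /d/.
The -ed suffix is realized as /ɪd/ after /t, d/; as /t/ after other voiceless consonants; and as /d/ after other voiced sounds.
So -ed on *learn* is pronounced /d/.

/d/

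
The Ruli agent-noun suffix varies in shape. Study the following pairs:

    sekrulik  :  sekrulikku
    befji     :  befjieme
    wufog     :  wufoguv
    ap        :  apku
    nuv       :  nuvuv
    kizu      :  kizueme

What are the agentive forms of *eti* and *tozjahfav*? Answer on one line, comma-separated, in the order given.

etieme, tozjahfavuv

The alternation tracks the final sound of the stem — -ku when the stem ends in a voiceless consonant (*sekrulik*, *ap*); -uv when the stem ends in a voiced consonant (*wufog*, *nuv*); -eme when the stem ends in a vowel (*befji*, *kizu*).
Since the final sound of *eti* is /i/ (a vowel), it takes -eme, giving *etieme*.
*tozjahfav*: final sound = /v/, a voiced consonant → -uv → *tozjahfavuv*.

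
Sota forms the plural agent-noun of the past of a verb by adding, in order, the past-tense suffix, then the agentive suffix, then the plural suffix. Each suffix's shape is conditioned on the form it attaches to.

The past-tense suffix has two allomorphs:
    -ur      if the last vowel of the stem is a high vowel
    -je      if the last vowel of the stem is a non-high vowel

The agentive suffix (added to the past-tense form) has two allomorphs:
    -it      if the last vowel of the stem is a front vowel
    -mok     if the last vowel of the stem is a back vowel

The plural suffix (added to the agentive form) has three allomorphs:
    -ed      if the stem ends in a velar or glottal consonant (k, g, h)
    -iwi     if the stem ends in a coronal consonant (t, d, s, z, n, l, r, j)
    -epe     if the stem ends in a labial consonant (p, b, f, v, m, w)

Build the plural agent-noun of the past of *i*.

iurmoked

*i* — last vowel /i/ (a high vowel) → -ur → *iur*.
Since the last vowel of the past-tense form *iur* is /u/ (a back vowel), it takes -mok, giving *iurmok*.
Since the final consonant of the agentive form *iurmok* is /k/ (velar/glottal), it takes -ed, giving *iurmoked*.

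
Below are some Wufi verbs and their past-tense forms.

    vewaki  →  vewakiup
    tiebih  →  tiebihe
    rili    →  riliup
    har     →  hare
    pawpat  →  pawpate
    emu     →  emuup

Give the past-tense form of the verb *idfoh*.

Looking at the final sound of each stem: -e when the stem ends in a consonant (*tiebih*, *har*, *pawpat*); -up when the stem ends in a vowel (*vewaki*, *rili*, *emu*).
*idfoh*: final sound = /h/, a consonant → -e → *idfohe*.

idfohe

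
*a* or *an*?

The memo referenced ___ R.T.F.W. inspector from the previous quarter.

an

The indefinite article is chosen by the initial *sound* of the following word, not its spelling.
The initialism *R.T.F.W.* is read letter by letter; the first letter, R, is pronounced /ɑr/, which begins with a vowel sound.
So the article is *an*: The memo referenced an R.T.F.W. inspector from the previous quarter.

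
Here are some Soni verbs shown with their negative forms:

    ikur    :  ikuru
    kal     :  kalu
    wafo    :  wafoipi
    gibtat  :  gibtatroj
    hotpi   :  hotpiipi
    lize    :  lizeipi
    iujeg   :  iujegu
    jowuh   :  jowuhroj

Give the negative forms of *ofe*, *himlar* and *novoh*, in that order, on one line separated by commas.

The alternation tracks the final sound of the stem — -roj when the stem ends in a voiceless consonant (*gibtat*, *jowuh*); -u when the stem ends in a voiced consonant (*ikur*, *kal*, *iujeg*); -ipi when the stem ends in a vowel (*wafo*, *hotpi*, *lize*).
Since the final sound of *ofe* is /e/ (a vowel), it takes -ipi, giving *ofeipi*.
Since the final sound of *himlar* is /r/ (a voiced consonant), it takes -u, giving *himlaru*.
*novoh* — final sound /h/ (a voiceless consonant) → -roj → *novohroj*.

ofeipi, himlaru, novohroj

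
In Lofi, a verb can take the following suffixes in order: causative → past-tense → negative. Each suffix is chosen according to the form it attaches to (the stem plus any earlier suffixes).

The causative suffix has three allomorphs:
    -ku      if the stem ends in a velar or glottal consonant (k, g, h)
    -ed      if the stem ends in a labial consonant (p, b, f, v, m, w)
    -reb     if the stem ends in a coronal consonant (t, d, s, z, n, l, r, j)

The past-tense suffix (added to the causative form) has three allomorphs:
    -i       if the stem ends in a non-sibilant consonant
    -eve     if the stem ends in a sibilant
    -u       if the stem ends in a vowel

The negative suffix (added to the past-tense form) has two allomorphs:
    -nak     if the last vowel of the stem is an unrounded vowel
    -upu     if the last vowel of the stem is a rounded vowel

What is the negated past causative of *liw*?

liwedinak

*liw*: final consonant = /w/, labial → -ed → *liwed*.
Since the final sound of the causative form *liwed* is /d/ (a non-sibilant consonant), it takes -i, giving *liwedi*.
The past-tense form *liwedi* — last vowel /i/ (an unrounded vowel) → -nak → *liwedinak*.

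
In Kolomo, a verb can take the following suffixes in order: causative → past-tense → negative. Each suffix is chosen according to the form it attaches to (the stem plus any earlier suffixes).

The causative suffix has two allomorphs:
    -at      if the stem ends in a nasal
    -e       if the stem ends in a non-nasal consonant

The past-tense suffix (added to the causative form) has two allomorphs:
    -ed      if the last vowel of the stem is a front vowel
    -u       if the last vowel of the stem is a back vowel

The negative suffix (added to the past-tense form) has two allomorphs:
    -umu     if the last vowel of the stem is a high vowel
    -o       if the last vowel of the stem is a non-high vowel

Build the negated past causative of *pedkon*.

The final consonant of *pedkon* is /n/, which is a nasal, so the causative suffix is -at, giving *pedkonat*.
The last vowel of the causative form *pedkonat* is /a/, which is a back vowel, so the past-tense suffix is -u, giving *pedkonatu*.
Since the last vowel of the past-tense form *pedkonatu* is /u/ (a high vowel), it takes -umu, giving *pedkonatuumu*.

pedkonatuumu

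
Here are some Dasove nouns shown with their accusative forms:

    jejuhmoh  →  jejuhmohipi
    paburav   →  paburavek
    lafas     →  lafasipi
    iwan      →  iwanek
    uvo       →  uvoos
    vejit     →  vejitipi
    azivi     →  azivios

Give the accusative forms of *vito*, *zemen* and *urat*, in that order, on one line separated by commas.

The pattern is voicing of the final sound: -ipi when the stem ends in a voiceless consonant (*jejuhmoh*, *lafas*, *vejit*); -ek when the stem ends in a voiced consonant (*paburav*, *iwan*); -os when the stem ends in a vowel (*uvo*, *azivi*).
Since the final sound of *vito* is /o/ (a vowel), it takes -os, giving *vitoos*.
Since the final sound of *zemen* is /n/ (a voiced consonant), it takes -ek, giving *zemenek*.
Since the final sound of *urat* is /t/ (a voiceless consonant), it takes -ipi, giving *uratipi*.

vitoos, zemenek, uratipi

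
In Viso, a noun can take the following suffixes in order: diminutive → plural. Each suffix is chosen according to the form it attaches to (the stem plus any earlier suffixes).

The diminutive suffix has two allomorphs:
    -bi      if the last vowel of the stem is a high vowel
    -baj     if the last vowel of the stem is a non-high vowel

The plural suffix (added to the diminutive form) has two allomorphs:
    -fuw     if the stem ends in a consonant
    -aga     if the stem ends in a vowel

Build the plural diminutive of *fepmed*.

fepmedbajfuw

Since the last vowel of *fepmed* is /e/ (a non-high vowel), it takes -baj, giving *fepmedbaj*.
The diminutive form *fepmedbaj* — final sound /j/ (a consonant) → -fuw → *fepmedbajfuw*.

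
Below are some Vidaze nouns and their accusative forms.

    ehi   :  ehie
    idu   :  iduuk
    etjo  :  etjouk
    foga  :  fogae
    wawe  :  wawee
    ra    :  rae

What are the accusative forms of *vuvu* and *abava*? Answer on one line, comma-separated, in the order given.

vuvuuk, abavae

Looking at the last vowel of each stem: -uk when the last vowel of the stem is a rounded vowel (*idu*, *etjo*); -e when the last vowel of the stem is an unrounded vowel (*ehi*, *foga*, *wawe*, *ra*).
*vuvu* — last vowel /u/ (a rounded vowel) → -uk → *vuvuuk*.
The last vowel of *abava* is /a/, which is an unrounded vowel, so the suffix is -e, giving *abavae*.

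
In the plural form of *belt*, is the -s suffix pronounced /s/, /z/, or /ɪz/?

/s/

The stem *belt* ends in a voiceless non-sibilant consonant.
The plural suffix surfaces as /ɪz/ after sibilants, /s/ after other voiceless consonants, and /z/ after other voiced sounds.
So the plural -s on *belt* is pronounced /s/.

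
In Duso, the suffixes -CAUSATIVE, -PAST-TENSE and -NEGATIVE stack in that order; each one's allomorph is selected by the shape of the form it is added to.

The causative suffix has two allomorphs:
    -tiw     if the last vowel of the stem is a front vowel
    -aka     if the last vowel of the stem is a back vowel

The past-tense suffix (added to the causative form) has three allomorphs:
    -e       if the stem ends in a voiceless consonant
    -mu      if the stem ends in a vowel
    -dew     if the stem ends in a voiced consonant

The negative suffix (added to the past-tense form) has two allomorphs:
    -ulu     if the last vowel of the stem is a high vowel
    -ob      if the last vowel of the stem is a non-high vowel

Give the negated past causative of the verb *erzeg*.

erzegtiwdewob

The last vowel of *erzeg* is /e/, which is a front vowel, so the causative suffix is -tiw, giving *erzegtiw*.
The causative form *erzegtiw* — final sound /w/ (a voiced consonant) → -dew → *erzegtiwdew*.
The past-tense form *erzegtiwdew*: last vowel = /e/, a non-high vowel → -ob → *erzegtiwdewob*.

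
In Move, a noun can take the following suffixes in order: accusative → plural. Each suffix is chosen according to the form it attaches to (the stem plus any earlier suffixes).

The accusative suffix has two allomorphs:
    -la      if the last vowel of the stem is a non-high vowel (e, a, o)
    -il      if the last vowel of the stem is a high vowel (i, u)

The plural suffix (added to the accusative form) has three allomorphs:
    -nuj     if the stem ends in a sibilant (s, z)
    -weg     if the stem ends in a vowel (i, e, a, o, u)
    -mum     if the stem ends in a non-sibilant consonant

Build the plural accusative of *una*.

unalaweg

*una* — last vowel /a/ (a non-high vowel) → -la → *unala*.
The final sound of the accusative form *unala* is /a/, which is a vowel, so the plural suffix is -weg, giving *unalaweg*.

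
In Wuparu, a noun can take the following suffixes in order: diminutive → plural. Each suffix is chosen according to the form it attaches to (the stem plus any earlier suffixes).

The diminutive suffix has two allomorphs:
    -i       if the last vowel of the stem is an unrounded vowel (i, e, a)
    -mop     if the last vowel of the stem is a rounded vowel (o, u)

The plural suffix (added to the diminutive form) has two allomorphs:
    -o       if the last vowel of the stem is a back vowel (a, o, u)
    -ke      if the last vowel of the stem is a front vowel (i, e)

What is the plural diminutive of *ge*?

geike

*ge* — last vowel /e/ (an unrounded vowel) → -i → *gei*.
The last vowel of the diminutive form *gei* is /i/, which is a front vowel, so the plural suffix is -ke, giving *geike*.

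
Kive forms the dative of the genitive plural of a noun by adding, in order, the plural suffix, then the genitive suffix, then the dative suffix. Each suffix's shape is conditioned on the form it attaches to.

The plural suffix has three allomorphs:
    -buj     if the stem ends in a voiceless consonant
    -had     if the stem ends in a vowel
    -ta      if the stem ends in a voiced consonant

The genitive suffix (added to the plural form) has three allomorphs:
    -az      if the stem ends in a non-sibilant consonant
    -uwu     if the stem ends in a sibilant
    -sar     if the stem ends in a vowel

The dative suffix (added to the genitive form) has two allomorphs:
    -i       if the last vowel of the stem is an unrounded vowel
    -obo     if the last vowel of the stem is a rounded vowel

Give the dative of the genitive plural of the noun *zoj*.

Since the final sound of *zoj* is /j/ (a voiced consonant), it takes -ta, giving *zojta*.
The plural form *zojta*: final sound = /a/, a vowel → -sar → *zojtasar*.
The last vowel of the genitive form *zojtasar* is /a/, which is an unrounded vowel, so the dative suffix is -i, giving *zojtasari*.

zojtasari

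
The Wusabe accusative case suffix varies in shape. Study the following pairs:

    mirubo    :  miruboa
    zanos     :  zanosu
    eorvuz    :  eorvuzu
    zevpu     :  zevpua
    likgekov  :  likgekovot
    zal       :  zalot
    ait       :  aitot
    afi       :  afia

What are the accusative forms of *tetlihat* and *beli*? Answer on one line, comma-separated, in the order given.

tetlihatot, belia

Looking at the final sound of each stem: -u when the stem ends in a sibilant (*zanos*, *eorvuz*); -ot when the stem ends in a non-sibilant consonant (*likgekov*, *zal*, *ait*); -a when the stem ends in a vowel (*mirubo*, *zevpu*, *afi*).
The final sound of *tetlihat* is /t/, which is a non-sibilant consonant, so the suffix is -ot, giving *tetlihatot*.
The final sound of *beli* is /i/, which is a vowel, so the suffix is -a, giving *belia*.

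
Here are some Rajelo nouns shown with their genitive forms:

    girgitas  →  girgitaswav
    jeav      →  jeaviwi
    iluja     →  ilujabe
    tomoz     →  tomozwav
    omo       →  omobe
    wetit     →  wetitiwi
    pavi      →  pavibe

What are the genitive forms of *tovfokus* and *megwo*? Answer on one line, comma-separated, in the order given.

The pattern is sibilance of the final sound: -wav when the stem ends in a sibilant (*girgitas*, *tomoz*); -iwi when the stem ends in a non-sibilant consonant (*jeav*, *wetit*); -be when the stem ends in a vowel (*iluja*, *omo*, *pavi*).
*tovfokus*: final sound = /s/, a sibilant → -wav → *tovfokuswav*.
*megwo* — final sound /o/ (a vowel) → -be → *megwobe*.

tovfokuswav, megwobe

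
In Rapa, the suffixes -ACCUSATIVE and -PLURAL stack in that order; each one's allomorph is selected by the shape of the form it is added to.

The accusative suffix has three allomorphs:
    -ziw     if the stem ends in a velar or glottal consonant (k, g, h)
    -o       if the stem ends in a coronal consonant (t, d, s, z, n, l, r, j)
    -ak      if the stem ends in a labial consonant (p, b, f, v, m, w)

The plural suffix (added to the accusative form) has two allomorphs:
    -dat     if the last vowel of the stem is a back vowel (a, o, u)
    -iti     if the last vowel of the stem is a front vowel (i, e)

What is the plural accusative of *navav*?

navavakdat

*navav* — final consonant /v/ (labial) → -ak → *navavak*.
Since the last vowel of the accusative form *navavak* is /a/ (a back vowel), it takes -dat, giving *navavakdat*.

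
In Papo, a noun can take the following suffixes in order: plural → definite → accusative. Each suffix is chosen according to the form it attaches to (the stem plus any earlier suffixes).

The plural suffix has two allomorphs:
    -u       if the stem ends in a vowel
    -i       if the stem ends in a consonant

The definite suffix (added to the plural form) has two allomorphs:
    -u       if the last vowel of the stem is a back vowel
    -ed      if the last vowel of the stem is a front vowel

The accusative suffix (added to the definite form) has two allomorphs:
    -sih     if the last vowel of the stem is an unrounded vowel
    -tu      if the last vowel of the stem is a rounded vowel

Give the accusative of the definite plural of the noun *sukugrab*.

*sukugrab* — final sound /b/ (a consonant) → -i → *sukugrabi*.
The last vowel of the plural form *sukugrabi* is /i/, which is a front vowel, so the definite suffix is -ed, giving *sukugrabied*.
The definite form *sukugrabied* — last vowel /e/ (an unrounded vowel) → -sih → *sukugrabiedsih*.

sukugrabiedsih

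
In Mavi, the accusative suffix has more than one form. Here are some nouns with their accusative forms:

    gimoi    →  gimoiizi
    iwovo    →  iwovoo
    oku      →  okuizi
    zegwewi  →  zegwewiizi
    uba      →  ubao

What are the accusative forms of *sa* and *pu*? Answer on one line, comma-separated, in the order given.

sao, puizi

The suffix is conditioned by the last vowel: -izi when the last vowel of the stem is a high vowel (*gimoi*, *oku*, *zegwewi*); -o when the last vowel of the stem is a non-high vowel (*iwovo*, *uba*).
The last vowel of *sa* is /a/, which is a non-high vowel, so the suffix is -o, giving *sao*.
*pu* — last vowel /u/ (a high vowel) → -izi → *puizi*.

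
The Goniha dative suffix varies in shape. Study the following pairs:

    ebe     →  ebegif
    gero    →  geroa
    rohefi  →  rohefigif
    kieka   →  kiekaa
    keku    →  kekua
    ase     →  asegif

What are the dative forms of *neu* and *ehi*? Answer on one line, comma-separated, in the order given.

The suffix is conditioned by the last vowel: -gif when the last vowel of the stem is a front vowel (*ebe*, *rohefi*, *ase*); -a when the last vowel of the stem is a back vowel (*gero*, *kieka*, *keku*).
The last vowel of *neu* is /u/, which is a back vowel, so the suffix is -a, giving *neua*.
The last vowel of *ehi* is /i/, which is a front vowel, so the suffix is -gif, giving *ehigif*.

neua, ehigif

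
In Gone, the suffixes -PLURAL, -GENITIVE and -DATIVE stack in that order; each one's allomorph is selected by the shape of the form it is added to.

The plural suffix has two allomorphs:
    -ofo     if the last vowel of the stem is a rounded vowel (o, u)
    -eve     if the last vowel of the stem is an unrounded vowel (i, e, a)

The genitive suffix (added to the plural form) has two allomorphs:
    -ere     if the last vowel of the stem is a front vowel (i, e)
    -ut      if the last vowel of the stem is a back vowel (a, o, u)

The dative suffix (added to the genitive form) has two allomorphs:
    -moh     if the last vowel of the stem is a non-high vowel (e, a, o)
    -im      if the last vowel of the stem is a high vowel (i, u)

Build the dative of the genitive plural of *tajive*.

tajiveeveeremoh

The last vowel of *tajive* is /e/, which is an unrounded vowel, so the plural suffix is -eve, giving *tajiveeve*.
The plural form *tajiveeve*: last vowel = /e/, a front vowel → -ere → *tajiveeveere*.
The last vowel of the genitive form *tajiveeveere* is /e/, which is a non-high vowel, so the dative suffix is -moh, giving *tajiveeveeremoh*.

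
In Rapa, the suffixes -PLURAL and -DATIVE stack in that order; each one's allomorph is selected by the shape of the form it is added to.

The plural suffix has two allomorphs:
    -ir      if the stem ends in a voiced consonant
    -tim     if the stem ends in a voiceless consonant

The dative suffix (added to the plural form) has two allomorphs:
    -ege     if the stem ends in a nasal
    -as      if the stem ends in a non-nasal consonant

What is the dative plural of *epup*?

epuptimege

*epup*: final consonant = /p/, voiceless → -tim → *epuptim*.
The plural form *epuptim*: final consonant = /m/, a nasal → -ege → *epuptimege*.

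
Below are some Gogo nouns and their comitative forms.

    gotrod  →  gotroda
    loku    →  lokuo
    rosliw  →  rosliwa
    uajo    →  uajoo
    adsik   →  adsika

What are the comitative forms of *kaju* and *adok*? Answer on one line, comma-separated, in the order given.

kajuo, adoka

The alternation tracks the final sound of the stem — -a when the stem ends in a consonant (*gotrod*, *rosliw*, *adsik*); -o when the stem ends in a vowel (*loku*, *uajo*).
*kaju*: final sound = /u/, a vowel → -o → *kajuo*.
The final sound of *adok* is /k/, which is a consonant, so the suffix is -a, giving *adoka*.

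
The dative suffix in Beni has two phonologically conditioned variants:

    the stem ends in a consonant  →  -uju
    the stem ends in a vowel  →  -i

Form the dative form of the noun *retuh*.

retuhuju

*retuh*: final sound = /h/, a consonant → -uju → *retuhuju*.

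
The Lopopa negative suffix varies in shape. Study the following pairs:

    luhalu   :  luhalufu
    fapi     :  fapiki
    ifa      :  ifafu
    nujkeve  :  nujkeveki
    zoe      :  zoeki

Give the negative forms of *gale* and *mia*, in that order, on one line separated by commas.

Looking at the last vowel of each stem: -ki when the last vowel of the stem is a front vowel (*fapi*, *nujkeve*, *zoe*); -fu when the last vowel of the stem is a back vowel (*luhalu*, *ifa*).
The last vowel of *gale* is /e/, which is a front vowel, so the suffix is -ki, giving *galeki*.
Since the last vowel of *mia* is /a/ (a back vowel), it takes -fu, giving *miafu*.

galeki, miafu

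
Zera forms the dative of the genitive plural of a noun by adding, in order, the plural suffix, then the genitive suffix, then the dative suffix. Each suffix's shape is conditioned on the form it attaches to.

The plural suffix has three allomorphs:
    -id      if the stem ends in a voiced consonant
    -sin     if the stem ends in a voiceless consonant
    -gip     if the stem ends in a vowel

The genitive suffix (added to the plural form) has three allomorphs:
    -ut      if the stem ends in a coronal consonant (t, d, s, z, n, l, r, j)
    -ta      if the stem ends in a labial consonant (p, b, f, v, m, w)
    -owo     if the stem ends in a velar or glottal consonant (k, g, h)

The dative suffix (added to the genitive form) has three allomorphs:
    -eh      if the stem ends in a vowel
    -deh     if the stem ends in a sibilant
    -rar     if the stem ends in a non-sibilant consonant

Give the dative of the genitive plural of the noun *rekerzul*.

rekerzulidutrar

The final sound of *rekerzul* is /l/, which is a voiced consonant, so the plural suffix is -id, giving *rekerzulid*.
The plural form *rekerzulid* — final consonant /d/ (coronal) → -ut → *rekerzulidut*.
The genitive form *rekerzulidut*: final sound = /t/, a non-sibilant consonant → -rar → *rekerzulidutrar*.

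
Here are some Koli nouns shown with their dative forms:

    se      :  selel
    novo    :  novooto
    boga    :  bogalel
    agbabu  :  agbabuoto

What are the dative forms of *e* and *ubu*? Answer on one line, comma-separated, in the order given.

The alternation tracks the last vowel of the stem — -oto when the last vowel of the stem is a rounded vowel (*novo*, *agbabu*); -lel when the last vowel of the stem is an unrounded vowel (*se*, *boga*).
*e*: last vowel = /e/, an unrounded vowel → -lel → *elel*.
The last vowel of *ubu* is /u/, which is a rounded vowel, so the suffix is -oto, giving *ubuoto*.

elel, ubuoto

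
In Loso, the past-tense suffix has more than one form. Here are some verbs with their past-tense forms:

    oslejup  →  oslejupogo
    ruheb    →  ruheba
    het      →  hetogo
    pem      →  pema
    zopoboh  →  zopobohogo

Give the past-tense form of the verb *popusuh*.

The pattern is voicing of the final consonant: -ogo when the stem ends in a voiceless consonant (*oslejup*, *het*, *zopoboh*); -a when the stem ends in a voiced consonant (*ruheb*, *pem*).
Since the final consonant of *popusuh* is /h/ (voiceless), it takes -ogo, giving *popusuhogo*.

popusuhogo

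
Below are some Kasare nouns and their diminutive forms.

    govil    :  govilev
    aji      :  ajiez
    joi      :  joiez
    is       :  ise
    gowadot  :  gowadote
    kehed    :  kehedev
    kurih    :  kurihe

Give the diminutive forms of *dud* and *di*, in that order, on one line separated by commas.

dudev, diez

Looking at the final sound of each stem: -e when the stem ends in a voiceless consonant (*is*, *gowadot*, *kurih*); -ev when the stem ends in a voiced consonant (*govil*, *kehed*); -ez when the stem ends in a vowel (*aji*, *joi*).
*dud*: final sound = /d/, a voiced consonant → -ev → *dudev*.
*di* — final sound /i/ (a vowel) → -ez → *diez*.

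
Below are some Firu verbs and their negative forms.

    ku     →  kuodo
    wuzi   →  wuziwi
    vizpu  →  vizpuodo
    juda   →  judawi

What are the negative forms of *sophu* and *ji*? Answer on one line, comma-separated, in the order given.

sophuodo, jiwi

The pattern is rounding harmony: -odo when the last vowel of the stem is a rounded vowel (*ku*, *vizpu*); -wi when the last vowel of the stem is an unrounded vowel (*wuzi*, *juda*).
*sophu*: last vowel = /u/, a rounded vowel → -odo → *sophuodo*.
*ji*: last vowel = /i/, an unrounded vowel → -wi → *jiwi*.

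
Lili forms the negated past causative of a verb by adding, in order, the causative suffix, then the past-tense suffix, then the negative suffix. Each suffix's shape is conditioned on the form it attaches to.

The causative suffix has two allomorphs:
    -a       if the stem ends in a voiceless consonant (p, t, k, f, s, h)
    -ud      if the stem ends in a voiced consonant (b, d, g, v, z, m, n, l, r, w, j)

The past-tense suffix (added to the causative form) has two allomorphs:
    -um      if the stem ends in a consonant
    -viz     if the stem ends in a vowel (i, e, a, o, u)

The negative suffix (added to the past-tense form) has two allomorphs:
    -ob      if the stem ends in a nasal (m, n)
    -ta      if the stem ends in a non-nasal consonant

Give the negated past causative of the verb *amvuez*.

*amvuez*: final consonant = /z/, voiced → -ud → *amvuezud*.
Since the final sound of the causative form *amvuezud* is /d/ (a consonant), it takes -um, giving *amvuezudum*.
The past-tense form *amvuezudum*: final consonant = /m/, a nasal → -ob → *amvuezudumob*.

amvuezudumob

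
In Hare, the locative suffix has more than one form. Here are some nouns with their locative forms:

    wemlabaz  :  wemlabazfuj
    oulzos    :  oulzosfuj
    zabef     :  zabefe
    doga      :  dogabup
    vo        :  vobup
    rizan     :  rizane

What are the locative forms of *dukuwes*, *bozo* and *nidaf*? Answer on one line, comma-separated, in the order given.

dukuwesfuj, bozobup, nidafe

The pattern is sibilance of the final sound: -fuj when the stem ends in a sibilant (*wemlabaz*, *oulzos*); -e when the stem ends in a non-sibilant consonant (*zabef*, *rizan*); -bup when the stem ends in a vowel (*doga*, *vo*).
*dukuwes* — final sound /s/ (a sibilant) → -fuj → *dukuwesfuj*.
The final sound of *bozo* is /o/, which is a vowel, so the suffix is -bup, giving *bozobup*.
Since the final sound of *nidaf* is /f/ (a non-sibilant consonant), it takes -e, giving *nidafe*.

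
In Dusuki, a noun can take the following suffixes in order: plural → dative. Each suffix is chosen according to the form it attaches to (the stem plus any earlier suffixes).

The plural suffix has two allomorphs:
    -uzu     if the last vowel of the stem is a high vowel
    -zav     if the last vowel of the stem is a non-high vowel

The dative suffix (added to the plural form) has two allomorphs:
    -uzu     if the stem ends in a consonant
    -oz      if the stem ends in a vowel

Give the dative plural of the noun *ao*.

aozavuzu

The last vowel of *ao* is /o/, which is a non-high vowel, so the plural suffix is -zav, giving *aozav*.
Since the final sound of the plural form *aozav* is /v/ (a consonant), it takes -uzu, giving *aozavuzu*.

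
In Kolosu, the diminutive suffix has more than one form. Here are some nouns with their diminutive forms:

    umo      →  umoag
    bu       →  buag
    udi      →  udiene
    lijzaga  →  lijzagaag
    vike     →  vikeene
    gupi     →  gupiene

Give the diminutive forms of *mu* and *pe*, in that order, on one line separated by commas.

muag, peene

The pattern is front/back vowel harmony: -ene when the last vowel of the stem is a front vowel (*udi*, *vike*, *gupi*); -ag when the last vowel of the stem is a back vowel (*umo*, *bu*, *lijzaga*).
*mu* — last vowel /u/ (a back vowel) → -ag → *muag*.
*pe*: last vowel = /e/, a front vowel → -ene → *peene*.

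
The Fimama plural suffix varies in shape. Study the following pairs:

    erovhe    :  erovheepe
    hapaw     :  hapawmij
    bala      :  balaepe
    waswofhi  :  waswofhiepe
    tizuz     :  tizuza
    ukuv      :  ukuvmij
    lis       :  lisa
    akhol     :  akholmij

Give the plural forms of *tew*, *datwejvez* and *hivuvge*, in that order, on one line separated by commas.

The alternation tracks the final sound of the stem — -a when the stem ends in a sibilant (*tizuz*, *lis*); -mij when the stem ends in a non-sibilant consonant (*hapaw*, *ukuv*, *akhol*); -epe when the stem ends in a vowel (*erovhe*, *bala*, *waswofhi*).
The final sound of *tew* is /w/, which is a non-sibilant consonant, so the suffix is -mij, giving *tewmij*.
*datwejvez* — final sound /z/ (a sibilant) → -a → *datwejveza*.
The final sound of *hivuvge* is /e/, which is a vowel, so the suffix is -epe, giving *hivuvgeepe*.

tewmij, datwejveza, hivuvgeepe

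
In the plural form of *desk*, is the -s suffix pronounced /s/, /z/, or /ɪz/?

The stem *desk* ends in a voiceless non-sibilant consonant.
The plural suffix surfaces as /ɪz/ after sibilants, /s/ after other voiceless consonants, and /z/ after other voiced sounds.
So the plural -s on *desk* is pronounced /s/.

/s/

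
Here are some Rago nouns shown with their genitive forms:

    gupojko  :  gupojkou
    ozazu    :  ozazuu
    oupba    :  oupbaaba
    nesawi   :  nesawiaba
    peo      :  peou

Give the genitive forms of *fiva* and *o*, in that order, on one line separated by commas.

fivaaba, ou

Looking at the last vowel of each stem: -u when the last vowel of the stem is a rounded vowel (*gupojko*, *ozazu*, *peo*); -aba when the last vowel of the stem is an unrounded vowel (*oupba*, *nesawi*).
Since the last vowel of *fiva* is /a/ (an unrounded vowel), it takes -aba, giving *fivaaba*.
The last vowel of *o* is /o/, which is a rounded vowel, so the suffix is -u, giving *ou*.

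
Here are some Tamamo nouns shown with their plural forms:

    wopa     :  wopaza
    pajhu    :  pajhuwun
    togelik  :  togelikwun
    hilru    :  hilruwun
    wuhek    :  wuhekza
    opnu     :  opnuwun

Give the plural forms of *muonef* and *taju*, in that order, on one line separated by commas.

The pattern is height harmony: -wun when the last vowel of the stem is a high vowel (*pajhu*, *togelik*, *hilru*, *opnu*); -za when the last vowel of the stem is a non-high vowel (*wopa*, *wuhek*).
Since the last vowel of *muonef* is /e/ (a non-high vowel), it takes -za, giving *muonefza*.
*taju* — last vowel /u/ (a high vowel) → -wun → *tajuwun*.

muonefza, tajuwun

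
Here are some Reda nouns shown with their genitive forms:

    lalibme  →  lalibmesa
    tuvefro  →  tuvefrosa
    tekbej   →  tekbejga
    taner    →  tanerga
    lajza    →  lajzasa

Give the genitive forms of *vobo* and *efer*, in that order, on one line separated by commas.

The pattern is consonant vs. vowel: -ga when the stem ends in a consonant (*tekbej*, *taner*); -sa when the stem ends in a vowel (*lalibme*, *tuvefro*, *lajza*).
The final sound of *vobo* is /o/, which is a vowel, so the suffix is -sa, giving *vobosa*.
*efer* — final sound /r/ (a consonant) → -ga → *eferga*.

vobosa, eferga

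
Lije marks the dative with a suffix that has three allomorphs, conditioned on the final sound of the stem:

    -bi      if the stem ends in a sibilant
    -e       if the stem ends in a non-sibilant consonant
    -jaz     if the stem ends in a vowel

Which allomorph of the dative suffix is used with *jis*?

-bi

*jis*: final sound = /s/, a sibilant → -bi.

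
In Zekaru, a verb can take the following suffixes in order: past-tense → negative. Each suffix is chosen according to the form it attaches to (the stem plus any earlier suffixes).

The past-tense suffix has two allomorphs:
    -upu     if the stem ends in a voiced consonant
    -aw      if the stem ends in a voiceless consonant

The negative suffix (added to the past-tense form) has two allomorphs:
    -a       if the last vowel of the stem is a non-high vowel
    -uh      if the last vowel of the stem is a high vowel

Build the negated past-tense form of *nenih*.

nenihawa

Since the final consonant of *nenih* is /h/ (voiceless), it takes -aw, giving *nenihaw*.
The past-tense form *nenihaw*: last vowel = /a/, a non-high vowel → -a → *nenihawa*.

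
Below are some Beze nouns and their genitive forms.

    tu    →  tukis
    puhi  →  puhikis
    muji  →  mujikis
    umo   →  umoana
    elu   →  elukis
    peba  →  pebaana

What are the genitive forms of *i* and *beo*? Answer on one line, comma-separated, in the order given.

ikis, beoana

The alternation tracks the last vowel of the stem — -kis when the last vowel of the stem is a high vowel (*tu*, *puhi*, *muji*, *elu*); -ana when the last vowel of the stem is a non-high vowel (*umo*, *peba*).
The last vowel of *i* is /i/, which is a high vowel, so the suffix is -kis, giving *ikis*.
Since the last vowel of *beo* is /o/ (a non-high vowel), it takes -ana, giving *beoana*.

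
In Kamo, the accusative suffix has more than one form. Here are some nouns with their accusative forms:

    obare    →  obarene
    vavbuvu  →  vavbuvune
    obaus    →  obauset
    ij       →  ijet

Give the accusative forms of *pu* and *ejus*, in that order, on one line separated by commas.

The alternation tracks the final sound of the stem — -et when the stem ends in a consonant (*obaus*, *ij*); -ne when the stem ends in a vowel (*obare*, *vavbuvu*).
Since the final sound of *pu* is /u/ (a vowel), it takes -ne, giving *pune*.
*ejus* — final sound /s/ (a consonant) → -et → *ejuset*.

pune, ejuset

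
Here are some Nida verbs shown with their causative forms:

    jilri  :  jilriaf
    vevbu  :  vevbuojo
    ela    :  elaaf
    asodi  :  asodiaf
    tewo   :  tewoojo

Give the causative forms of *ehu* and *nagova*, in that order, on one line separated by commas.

ehuojo, nagovaaf

The alternation tracks the last vowel of the stem — -ojo when the last vowel of the stem is a rounded vowel (*vevbu*, *tewo*); -af when the last vowel of the stem is an unrounded vowel (*jilri*, *ela*, *asodi*).
The last vowel of *ehu* is /u/, which is a rounded vowel, so the suffix is -ojo, giving *ehuojo*.
*nagova* — last vowel /a/ (an unrounded vowel) → -af → *nagovaaf*.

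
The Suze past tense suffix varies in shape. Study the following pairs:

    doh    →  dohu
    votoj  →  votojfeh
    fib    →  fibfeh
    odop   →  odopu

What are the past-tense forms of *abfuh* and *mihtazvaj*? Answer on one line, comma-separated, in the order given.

abfuhu, mihtazvajfeh

The alternation tracks the final consonant of the stem — -u when the stem ends in a voiceless consonant (*doh*, *odop*); -feh when the stem ends in a voiced consonant (*votoj*, *fib*).
The final consonant of *abfuh* is /h/, which is voiceless, so the suffix is -u, giving *abfuhu*.
*mihtazvaj*: final consonant = /j/, voiced → -feh → *mihtazvajfeh*.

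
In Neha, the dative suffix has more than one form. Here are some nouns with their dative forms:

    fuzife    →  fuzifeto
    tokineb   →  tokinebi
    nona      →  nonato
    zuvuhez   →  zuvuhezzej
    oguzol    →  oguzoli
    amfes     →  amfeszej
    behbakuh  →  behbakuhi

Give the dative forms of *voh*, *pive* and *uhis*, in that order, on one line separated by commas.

vohi, piveto, uhiszej

Looking at the final sound of each stem: -zej when the stem ends in a sibilant (*zuvuhez*, *amfes*); -i when the stem ends in a non-sibilant consonant (*tokineb*, *oguzol*, *behbakuh*); -to when the stem ends in a vowel (*fuzife*, *nona*).
*voh* — final sound /h/ (a non-sibilant consonant) → -i → *vohi*.
*pive*: final sound = /e/, a vowel → -to → *piveto*.
The final sound of *uhis* is /s/, which is a sibilant, so the suffix is -zej, giving *uhiszej*.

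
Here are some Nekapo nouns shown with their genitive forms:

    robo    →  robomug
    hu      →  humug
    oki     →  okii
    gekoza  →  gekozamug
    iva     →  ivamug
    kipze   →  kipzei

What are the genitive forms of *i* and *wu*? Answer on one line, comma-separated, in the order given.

ii, wumug

Looking at the last vowel of each stem: -i when the last vowel of the stem is a front vowel (*oki*, *kipze*); -mug when the last vowel of the stem is a back vowel (*robo*, *hu*, *gekoza*, *iva*).
Since the last vowel of *i* is /i/ (a front vowel), it takes -i, giving *ii*.
*wu* — last vowel /u/ (a back vowel) → -mug → *wumug*.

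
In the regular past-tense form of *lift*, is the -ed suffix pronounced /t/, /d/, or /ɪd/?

/ɪd/

The stem *lift* ends in /t/ or /d/.
The -ed suffix is realized as /ɪd/ after /t, d/; as /t/ after other voiceless consonants; and as /d/ after other voiced sounds.
So -ed on *lift* is pronounced /ɪd/.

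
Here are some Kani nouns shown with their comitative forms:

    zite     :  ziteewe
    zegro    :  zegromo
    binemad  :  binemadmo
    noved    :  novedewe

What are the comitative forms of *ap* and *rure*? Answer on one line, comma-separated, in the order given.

apmo, rureewe

Looking at the last vowel of each stem: -ewe when the last vowel of the stem is a front vowel (*zite*, *noved*); -mo when the last vowel of the stem is a back vowel (*zegro*, *binemad*).
The last vowel of *ap* is /a/, which is a back vowel, so the suffix is -mo, giving *apmo*.
*rure*: last vowel = /e/, a front vowel → -ewe → *rureewe*.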